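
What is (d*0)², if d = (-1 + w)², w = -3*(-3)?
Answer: 0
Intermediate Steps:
w = 9
d = 64 (d = (-1 + 9)² = 8² = 64)
(d*0)² = (64*0)² = 0² = 0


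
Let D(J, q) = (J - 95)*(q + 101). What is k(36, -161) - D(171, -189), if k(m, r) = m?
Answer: 6724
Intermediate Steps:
D(J, q) = (-95 + J)*(101 + q)
k(36, -161) - D(171, -189) = 36 - (-9595 - 95*(-189) + 101*171 + 171*(-189)) = 36 - (-9595 + 17955 + 17271 - 32319) = 36 - 1*(-6688) = 36 + 6688 = 6724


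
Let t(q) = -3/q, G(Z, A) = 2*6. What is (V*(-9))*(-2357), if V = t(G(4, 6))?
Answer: -21213/4 ≈ -5303.3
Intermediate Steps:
G(Z, A) = 12
V = -1/4 (V = -3/12 = -3*1/12 = -1/4 ≈ -0.25000)
(V*(-9))*(-2357) = -1/4*(-9)*(-2357) = (9/4)*(-2357) = -21213/4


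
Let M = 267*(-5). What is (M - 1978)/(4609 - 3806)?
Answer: -3313/803 ≈ -4.1258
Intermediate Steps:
M = -1335
(M - 1978)/(4609 - 3806) = (-1335 - 1978)/(4609 - 3806) = -3313/803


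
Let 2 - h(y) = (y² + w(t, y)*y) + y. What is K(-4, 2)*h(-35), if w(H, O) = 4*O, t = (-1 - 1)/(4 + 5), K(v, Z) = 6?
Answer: -36528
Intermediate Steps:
t = -2/9 ≈ -0.22222
h(y) = 2 - y - 5*y² (h(y) = 2 - ((y² + (4*y)*y) + y) = 2 - ((y² + 4*y²) + y) = 2 - (5*y² + y) = 2 - (y + 5*y²) = 2 + (-y - 5*y²) = 2 - y - 5*y²)
K(-4, 2)*h(-35) = 6*(2 - 1*(-35) - 5*(-35)²) = 6*(2 + 35 - 5*1225) = 6*(2 + 35 - 6125) = 6*(-6088) = -36528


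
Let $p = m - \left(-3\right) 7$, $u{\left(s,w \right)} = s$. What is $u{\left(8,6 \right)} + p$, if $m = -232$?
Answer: $-203$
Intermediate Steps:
$p = -211$ ($p = -232 - \left(-3\right) 7 = -232 - -21 = -232 + 21 = -211$)
$u{\left(8,6 \right)} + p = 8 - 211 = -203$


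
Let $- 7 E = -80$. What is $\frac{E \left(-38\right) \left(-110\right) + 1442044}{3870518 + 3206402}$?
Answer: $\frac{2607177}{12384610} \approx 0.21052$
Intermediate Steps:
$E = \frac{80}{7}$ ($E = \left(- \frac{1}{7}\right) \left(-80\right) = \frac{80}{7} \approx 11.429$)
$\frac{E \left(-38\right) \left(-110\right) + 1442044}{3870518 + 3206402} = \frac{\frac{80}{7} \left(-38\right) \left(-110\right) + 1442044}{3870518 + 3206402} = \frac{\left(- \frac{3040}{7}\right) \left(-110\right) + 1442044}{7076920} = \left(\frac{334400}{7} + 1442044\right) \frac{1}{7076920} = \frac{10428708}{7} \cdot \frac{1}{7076920} = \frac{2607177}{12384610}$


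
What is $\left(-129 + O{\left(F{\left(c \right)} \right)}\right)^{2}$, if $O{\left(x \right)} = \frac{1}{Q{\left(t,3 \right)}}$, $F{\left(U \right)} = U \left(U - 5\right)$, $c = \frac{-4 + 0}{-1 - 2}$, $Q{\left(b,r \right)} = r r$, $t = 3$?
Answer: $\frac{1345600}{81} \approx 16612.0$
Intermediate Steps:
$Q{\left(b,r \right)} = r^{2}$
$c = \frac{4}{3}$ ($c = - \frac{4}{-3} = \left(-4\right) \left(- \frac{1}{3}\right) = \frac{4}{3} \approx 1.3333$)
$F{\left(U \right)} = U \left(-5 + U\right)$
$O{\left(x \right)} = \frac{1}{9}$ ($O{\left(x \right)} = \frac{1}{3^{2}} = \frac{1}{9}$)
$\left(-129 + O{\left(F{\left(c \right)} \right)}\right)^{2} = \left(-129 + \frac{1}{9}\right)^{2} = \left(- \frac{1160}{9}\right)^{2} = \frac{1345600}{81}$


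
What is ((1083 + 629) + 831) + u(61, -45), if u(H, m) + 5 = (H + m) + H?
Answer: 2615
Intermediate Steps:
u(H, m) = -5 + m + 2*H (u(H, m) = -5 + ((H + m) + H) = -5 + (m + 2*H) = -5 + m + 2*H)
((1083 + 629) + 831) + u(61, -45) = ((1083 + 629) + 831) + (-5 - 45 + 2*61) = (1712 + 831) + (-5 - 45 + 122) = 2543 + 72 = 2615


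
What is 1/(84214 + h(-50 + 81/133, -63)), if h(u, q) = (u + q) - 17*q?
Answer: 133/11327957 ≈ 1.1741e-5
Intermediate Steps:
h(u, q) = u - 16*q (h(u, q) = (q + u) - 17*q = u - 16*q)
1/(84214 + h(-50 + 81/133, -63)) = 1/(84214 + ((-50 + 81/133) - 16*(-63))) = 1/(84214 + ((-50 + 81*(1/133)) + 1008)) = 1/(84214 + ((-50 + 81/133) + 1008)) = 1/(84214 + (-6569/133 + 1008)) = 1/(84214 + 127495/133) = 1/(11327957/133) = 133/11327957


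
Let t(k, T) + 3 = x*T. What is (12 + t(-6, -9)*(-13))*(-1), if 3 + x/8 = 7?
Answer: -3795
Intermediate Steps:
x = 32 (x = -24 + 8*7 = -24 + 56 = 32)
t(k, T) = -3 + 32*T
(12 + t(-6, -9)*(-13))*(-1) = (12 + (-3 + 32*(-9))*(-13))*(-1) = (12 + (-3 - 288)*(-13))*(-1) = (12 - 291*(-13))*(-1) = (12 + 3783)*(-1) = 3795*(-1) = -3795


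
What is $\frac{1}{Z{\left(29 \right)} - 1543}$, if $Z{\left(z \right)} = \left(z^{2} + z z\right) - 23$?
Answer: $\frac{1}{116} \approx 0.0086207$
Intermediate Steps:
$Z{\left(z \right)} = -23 + 2 z^{2}$ ($Z{\left(z \right)} = \left(z^{2} + z^{2}\right) - 23 = 2 z^{2} - 23 = -23 + 2 z^{2}$)
$\frac{1}{Z{\left(29 \right)} - 1543} = \frac{1}{\left(-23 + 2 \cdot 29^{2}\right) - 1543} = \frac{1}{\left(-23 + 2 \cdot 841\right) - 1543} = \frac{1}{\left(-23 + 1682\right) - 1543} = \frac{1}{1659 - 1543} = \frac{1}{116}$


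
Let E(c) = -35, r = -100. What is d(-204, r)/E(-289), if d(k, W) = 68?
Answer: -68/35 ≈ -1.9429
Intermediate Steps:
d(-204, r)/E(-289) = 68/(-35) = 68*(-1/35) = -68/35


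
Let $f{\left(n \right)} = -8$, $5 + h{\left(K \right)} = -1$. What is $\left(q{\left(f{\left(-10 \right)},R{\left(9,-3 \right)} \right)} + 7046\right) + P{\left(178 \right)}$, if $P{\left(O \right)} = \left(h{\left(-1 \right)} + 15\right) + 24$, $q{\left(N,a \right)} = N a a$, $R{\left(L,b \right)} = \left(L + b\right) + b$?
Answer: $7007$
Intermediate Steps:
$h{\left(K \right)} = -6$ ($h{\left(K \right)} = -5 - 1 = -6$)
$R{\left(L,b \right)} = L + 2 b$
$q{\left(N,a \right)} = N a^{2}$
$P{\left(O \right)} = 33$ ($P{\left(O \right)} = \left(-6 + 15\right) + 24 = 9 + 24 = 33$)
$\left(q{\left(f{\left(-10 \right)},R{\left(9,-3 \right)} \right)} + 7046\right) + P{\left(178 \right)} = \left(- 8 \left(9 + 2 \left(-3\right)\right)^{2} + 7046\right) + 33 = \left(- 8 \left(9 - 6\right)^{2} + 7046\right) + 33 = \left(- 8 \cdot 3^{2} + 7046\right) + 33 = \left(\left(-8\right) 9 + 7046\right) + 33 = \left(-72 + 7046\right) + 33 = 6974 + 33 = 7007$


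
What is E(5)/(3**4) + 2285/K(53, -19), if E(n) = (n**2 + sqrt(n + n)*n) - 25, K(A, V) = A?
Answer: 2285/53 + 5*sqrt(10)/81 ≈ 43.308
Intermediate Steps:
E(n) = -25 + n**2 + sqrt(2)*n**(3/2) (E(n) = (n**2 + sqrt(2*n)*n) - 25 = (n**2 + (sqrt(2)*sqrt(n))*n) - 25 = (n**2 + sqrt(2)*n**(3/2)) - 25 = -25 + n**2 + sqrt(2)*n**(3/2))
E(5)/(3**4) + 2285/K(53, -19) = (-25 + 5**2 + sqrt(2)*5**(3/2))/(3**4) + 2285/53 = (-25 + 25 + sqrt(2)*(5*sqrt(5)))/81 + 2285*(1/53) = (-25 + 25 + 5*sqrt(10))*(1/81) + 2285/53 = (5*sqrt(10))*(1/81) + 2285/53 = 5*sqrt(10)/81 + 2285/53 = 2285/53 + 5*sqrt(10)/81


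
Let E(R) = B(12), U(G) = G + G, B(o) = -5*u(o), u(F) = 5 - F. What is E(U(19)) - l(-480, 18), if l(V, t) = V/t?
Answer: 185/3 ≈ 61.667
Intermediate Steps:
B(o) = -25 + 5*o (B(o) = -5*(5 - o) = -25 + 5*o)
U(G) = 2*G
E(R) = 35 (E(R) = -25 + 5*12 = -25 + 60 = 35)
E(U(19)) - l(-480, 18) = 35 - (-480)/18 = 35 - 1*(-80/3) = 35 + 80/3 = 185/3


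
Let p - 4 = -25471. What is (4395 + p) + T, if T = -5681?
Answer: -26753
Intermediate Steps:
p = -25467 (p = 4 - 25471 = -25467)
(4395 + p) + T = (4395 - 25467) - 5681 = -21072 - 5681 = -26753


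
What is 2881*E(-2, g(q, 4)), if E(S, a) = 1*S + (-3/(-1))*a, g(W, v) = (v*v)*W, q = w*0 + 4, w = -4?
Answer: 547390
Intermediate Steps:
q = 4 (q = -4*0 + 4 = 0 + 4 = 4)
g(W, v) = W*v² (g(W, v) = v²*W = W*v²)
E(S, a) = S + 3*a (E(S, a) = S + (-3*(-1))*a = S + 3*a)
2881*E(-2, g(q, 4)) = 2881*(-2 + 3*(4*4²)) = 2881*(-2 + 3*(4*16)) = 2881*(-2 + 3*64) = 2881*(-2 + 192) = 2881*190 = 547390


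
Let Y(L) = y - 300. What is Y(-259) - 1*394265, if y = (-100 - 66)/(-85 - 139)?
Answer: -44191197/112 ≈ -3.9456e+5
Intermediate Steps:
y = 83/112 (y = -166/(-224) = -166*(-1/224) = 83/112 ≈ 0.74107)
Y(L) = -33517/112 (Y(L) = 83/112 - 300 = -33517/112)
Y(-259) - 1*394265 = -33517/112 - 1*394265 = -33517/112 - 394265 = -44191197/112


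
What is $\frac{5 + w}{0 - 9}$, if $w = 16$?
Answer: $- \frac{7}{3} \approx -2.3333$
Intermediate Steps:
$\frac{5 + w}{0 - 9} = \frac{5 + 16}{0 - 9} = \frac{1}{-9} \cdot 21 = \left(- \frac{1}{9}\right) 21 = - \frac{7}{3}$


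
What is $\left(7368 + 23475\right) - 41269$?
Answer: $-10426$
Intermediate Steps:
$\left(7368 + 23475\right) - 41269 = 30843 - 41269 = -10426$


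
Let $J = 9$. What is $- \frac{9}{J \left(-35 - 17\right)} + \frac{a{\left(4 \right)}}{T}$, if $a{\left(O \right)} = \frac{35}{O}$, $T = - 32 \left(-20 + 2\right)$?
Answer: $\frac{1031}{29952} \approx 0.034422$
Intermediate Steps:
$T = 576$ ($T = \left(-32\right) \left(-18\right) = 576$)
$- \frac{9}{J \left(-35 - 17\right)} + \frac{a{\left(4 \right)}}{T} = - \frac{9}{9 \left(-35 - 17\right)} + \frac{35 \cdot \frac{1}{4}}{576} = - \frac{9}{9 \left(-52\right)} + 35 \cdot \frac{1}{4} \cdot \frac{1}{576} = - \frac{9}{-468} + \frac{35}{4} \cdot \frac{1}{576} = \left(-9\right) \left(- \frac{1}{468}\right) + \frac{35}{2304} = \frac{1}{52} + \frac{35}{2304} = \frac{1031}{29952}$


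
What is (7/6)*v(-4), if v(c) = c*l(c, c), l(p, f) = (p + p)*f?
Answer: -448/3 ≈ -149.33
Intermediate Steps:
l(p, f) = 2*f*p (l(p, f) = (2*p)*f = 2*f*p)
v(c) = 2*c³ (v(c) = c*(2*c*c) = c*(2*c²) = 2*c³)
(7/6)*v(-4) = (7/6)*(2*(-4)³) = (7*(⅙))*(2*(-64)) = (7/6)*(-128) = -448/3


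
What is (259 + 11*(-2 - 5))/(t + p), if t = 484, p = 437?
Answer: 182/921 ≈ 0.19761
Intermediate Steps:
(259 + 11*(-2 - 5))/(t + p) = (259 + 11*(-2 - 5))/(484 + 437) = (259 + 11*(-7))/921 = (259 - 77)*(1/921) = 182*(1/921) = 182/921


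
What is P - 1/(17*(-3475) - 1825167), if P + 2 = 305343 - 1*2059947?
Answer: -3306102318651/1884242 ≈ -1.7546e+6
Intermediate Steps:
P = -1754606 (P = -2 + (305343 - 1*2059947) = -2 + (305343 - 2059947) = -2 - 1754604 = -1754606)
P - 1/(17*(-3475) - 1825167) = -1754606 - 1/(17*(-3475) - 1825167) = -1754606 - 1/(-59075 - 1825167) = -1754606 - 1/(-1884242) = -1754606 - 1*(-1/1884242) = -1754606 + 1/1884242 = -3306102318651/1884242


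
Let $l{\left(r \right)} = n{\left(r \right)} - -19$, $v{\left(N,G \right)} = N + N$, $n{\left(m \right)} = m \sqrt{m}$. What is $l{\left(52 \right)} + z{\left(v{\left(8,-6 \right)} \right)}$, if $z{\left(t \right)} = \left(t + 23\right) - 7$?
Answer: $51 + 104 \sqrt{13} \approx 425.98$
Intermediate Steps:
$n{\left(m \right)} = m^{\frac{3}{2}}$
$v{\left(N,G \right)} = 2 N$
$z{\left(t \right)} = 16 + t$ ($z{\left(t \right)} = \left(23 + t\right) - 7 = 16 + t$)
$l{\left(r \right)} = 19 + r^{\frac{3}{2}}$ ($l{\left(r \right)} = r^{\frac{3}{2}} - -19 = r^{\frac{3}{2}} + 19 = 19 + r^{\frac{3}{2}}$)
$l{\left(52 \right)} + z{\left(v{\left(8,-6 \right)} \right)} = \left(19 + 52^{\frac{3}{2}}\right) + \left(16 + 2 \cdot 8\right) = \left(19 + 104 \sqrt{13}\right) + \left(16 + 16\right) = \left(19 + 104 \sqrt{13}\right) + 32 = 51 + 104 \sqrt{13}$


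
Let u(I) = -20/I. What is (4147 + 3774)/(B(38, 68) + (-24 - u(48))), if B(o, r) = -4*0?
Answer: -95052/283 ≈ -335.87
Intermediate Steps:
B(o, r) = 0
(4147 + 3774)/(B(38, 68) + (-24 - u(48))) = (4147 + 3774)/(0 + (-24 - (-20)/48)) = 7921/(0 + (-24 - (-20)/48)) = 7921/(0 + (-24 - 1*(-5/12))) = 7921/(0 + (-24 + 5/12)) = 7921/(0 - 283/12) = 7921/(-283/12) = 7921*(-12/283) = -95052/283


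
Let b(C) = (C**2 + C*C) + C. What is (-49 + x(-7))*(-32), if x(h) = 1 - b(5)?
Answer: 3296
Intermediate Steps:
b(C) = C + 2*C**2 (b(C) = (C**2 + C**2) + C = 2*C**2 + C = C + 2*C**2)
x(h) = -54 (x(h) = 1 - 5*(1 + 2*5) = 1 - 5*(1 + 10) = 1 - 5*11 = 1 - 1*55 = 1 - 55 = -54)
(-49 + x(-7))*(-32) = (-49 - 54)*(-32) = -103*(-32) = 3296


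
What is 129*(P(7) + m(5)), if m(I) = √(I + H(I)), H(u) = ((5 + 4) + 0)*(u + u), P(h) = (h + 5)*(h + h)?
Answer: 21672 + 129*√95 ≈ 22929.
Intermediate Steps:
P(h) = 2*h*(5 + h) (P(h) = (5 + h)*(2*h) = 2*h*(5 + h))
H(u) = 18*u (H(u) = (9 + 0)*(2*u) = 9*(2*u) = 18*u)
m(I) = √19*√I (m(I) = √(I + 18*I) = √(19*I) = √19*√I)
129*(P(7) + m(5)) = 129*(2*7*(5 + 7) + √19*√5) = 129*(2*7*12 + √95) = 129*(168 + √95) = 21672 + 129*√95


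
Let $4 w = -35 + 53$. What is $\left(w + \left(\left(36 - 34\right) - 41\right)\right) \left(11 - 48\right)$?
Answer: $\frac{2553}{2} \approx 1276.5$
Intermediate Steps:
$w = \frac{9}{2}$ ($w = \frac{-35 + 53}{4} = \frac{1}{4} \cdot 18 = \frac{9}{2} \approx 4.5$)
$\left(w + \left(\left(36 - 34\right) - 41\right)\right) \left(11 - 48\right) = \left(\frac{9}{2} + \left(\left(36 - 34\right) - 41\right)\right) \left(11 - 48\right) = \left(\frac{9}{2} + \left(2 - 41\right)\right) \left(-37\right) = \left(\frac{9}{2} - 39\right) \left(-37\right) = \left(- \frac{69}{2}\right) \left(-37\right) = \frac{2553}{2}$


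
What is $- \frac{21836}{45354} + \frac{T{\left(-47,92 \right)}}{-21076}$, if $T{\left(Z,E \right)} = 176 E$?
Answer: $- \frac{13574858}{10862283} \approx -1.2497$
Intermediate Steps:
$- \frac{21836}{45354} + \frac{T{\left(-47,92 \right)}}{-21076} = - \frac{21836}{45354} + \frac{176 \cdot 92}{-21076} = \left(-21836\right) \frac{1}{45354} + 16192 \left(- \frac{1}{21076}\right) = - \frac{10918}{22677} - \frac{368}{479} = - \frac{13574858}{10862283}$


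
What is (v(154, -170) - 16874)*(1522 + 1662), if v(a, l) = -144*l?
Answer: 24217504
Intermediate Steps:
(v(154, -170) - 16874)*(1522 + 1662) = (-144*(-170) - 16874)*(1522 + 1662) = (24480 - 16874)*3184 = 7606*3184 = 24217504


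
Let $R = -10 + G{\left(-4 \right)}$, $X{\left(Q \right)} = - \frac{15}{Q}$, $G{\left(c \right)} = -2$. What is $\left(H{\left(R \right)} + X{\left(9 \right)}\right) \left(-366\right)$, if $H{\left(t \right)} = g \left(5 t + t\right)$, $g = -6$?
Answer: $-157502$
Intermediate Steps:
$R = -12$ ($R = -10 - 2 = -12$)
$H{\left(t \right)} = - 36 t$ ($H{\left(t \right)} = - 6 \left(5 t + t\right) = - 6 \cdot 6 t = - 36 t$)
$\left(H{\left(R \right)} + X{\left(9 \right)}\right) \left(-366\right) = \left(\left(-36\right) \left(-12\right) - \frac{15}{9}\right) \left(-366\right) = \left(432 - \frac{5}{3}\right) \left(-366\right) = \frac{1291}{3} \left(-366\right) = -157502$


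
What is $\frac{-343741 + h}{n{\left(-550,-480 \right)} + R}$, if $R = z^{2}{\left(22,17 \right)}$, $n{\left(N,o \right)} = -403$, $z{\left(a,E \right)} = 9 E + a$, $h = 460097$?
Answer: $\frac{58178}{15111} \approx 3.85$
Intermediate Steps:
$z{\left(a,E \right)} = a + 9 E$
$R = 30625$ ($R = \left(22 + 9 \cdot 17\right)^{2} = \left(22 + 153\right)^{2} = 175^{2} = 30625$)
$\frac{-343741 + h}{n{\left(-550,-480 \right)} + R} = \frac{-343741 + 460097}{-403 + 30625} = \frac{116356}{30222} = 116356 \cdot \frac{1}{30222} = \frac{58178}{15111}$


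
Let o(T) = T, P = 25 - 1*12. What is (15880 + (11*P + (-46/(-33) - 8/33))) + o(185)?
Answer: 534902/33 ≈ 16209.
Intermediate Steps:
P = 13 (P = 25 - 12 = 13)
(15880 + (11*P + (-46/(-33) - 8/33))) + o(185) = (15880 + (11*13 + (-46/(-33) - 8/33))) + 185 = (15880 + (143 + (-46*(-1/33) - 8*1/33))) + 185 = (15880 + (143 + (46/33 - 8/33))) + 185 = (15880 + (143 + 38/33)) + 185 = (15880 + 4757/33) + 185 = 528797/33 + 185 = 534902/33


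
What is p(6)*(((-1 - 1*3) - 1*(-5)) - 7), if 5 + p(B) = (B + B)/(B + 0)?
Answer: 18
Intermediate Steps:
p(B) = -3 (p(B) = -5 + (B + B)/(B + 0) = -5 + (2*B)/B = -5 + 2 = -3)
p(6)*(((-1 - 1*3) - 1*(-5)) - 7) = -3*(((-1 - 1*3) - 1*(-5)) - 7) = -3*(((-1 - 3) + 5) - 7) = -3*((-4 + 5) - 7) = -3*(1 - 7) = -3*(-6) = 18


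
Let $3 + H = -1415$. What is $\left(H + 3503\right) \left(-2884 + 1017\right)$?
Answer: $-3892695$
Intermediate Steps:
$H = -1418$ ($H = -3 - 1415 = -1418$)
$\left(H + 3503\right) \left(-2884 + 1017\right) = \left(-1418 + 3503\right) \left(-2884 + 1017\right) = 2085 \left(-1867\right) = -3892695$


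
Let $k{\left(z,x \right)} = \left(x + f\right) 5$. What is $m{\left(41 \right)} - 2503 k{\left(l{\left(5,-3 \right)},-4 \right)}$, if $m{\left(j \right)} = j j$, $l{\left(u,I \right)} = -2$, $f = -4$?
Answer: $101801$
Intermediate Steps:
$m{\left(j \right)} = j^{2}$
$k{\left(z,x \right)} = -20 + 5 x$ ($k{\left(z,x \right)} = \left(x - 4\right) 5 = \left(-4 + x\right) 5 = -20 + 5 x$)
$m{\left(41 \right)} - 2503 k{\left(l{\left(5,-3 \right)},-4 \right)} = 41^{2} - 2503 \left(-20 + 5 \left(-4\right)\right) = 1681 - 2503 \left(-20 - 20\right) = 1681 - -100120 = 1681 + 100120 = 101801$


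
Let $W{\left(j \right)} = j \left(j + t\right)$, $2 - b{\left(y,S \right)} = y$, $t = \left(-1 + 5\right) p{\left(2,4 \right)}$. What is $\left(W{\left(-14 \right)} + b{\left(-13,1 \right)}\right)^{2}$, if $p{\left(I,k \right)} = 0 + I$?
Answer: $9801$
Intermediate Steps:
$p{\left(I,k \right)} = I$
$t = 8$ ($t = \left(-1 + 5\right) 2 = 4 \cdot 2 = 8$)
$b{\left(y,S \right)} = 2 - y$
$W{\left(j \right)} = j \left(8 + j\right)$ ($W{\left(j \right)} = j \left(j + 8\right) = j \left(8 + j\right)$)
$\left(W{\left(-14 \right)} + b{\left(-13,1 \right)}\right)^{2} = \left(- 14 \left(8 - 14\right) + \left(2 - -13\right)\right)^{2} = \left(\left(-14\right) \left(-6\right) + \left(2 + 13\right)\right)^{2} = \left(84 + 15\right)^{2} = 99^{2} = 9801$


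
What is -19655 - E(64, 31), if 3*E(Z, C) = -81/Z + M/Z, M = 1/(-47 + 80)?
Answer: -7783213/396 ≈ -19655.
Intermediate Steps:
M = 1/33 ≈ 0.030303
E(Z, C) = -2672/(99*Z) (E(Z, C) = (-81/Z + 1/(33*Z))/3 = (-2672/(33*Z))/3 = -2672/(99*Z))
-19655 - E(64, 31) = -19655 - (-2672)/(99*64) = -19655 - 1*(-167/396) = -19655 + 167/396 = -7783213/396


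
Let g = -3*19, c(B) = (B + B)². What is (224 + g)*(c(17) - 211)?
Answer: 157815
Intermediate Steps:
c(B) = 4*B² (c(B) = (2*B)² = 4*B²)
g = -57
(224 + g)*(c(17) - 211) = (224 - 57)*(4*17² - 211) = 167*(4*289 - 211) = 167*(1156 - 211) = 167*945 = 157815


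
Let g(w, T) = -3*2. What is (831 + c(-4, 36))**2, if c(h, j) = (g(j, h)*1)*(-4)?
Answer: 731025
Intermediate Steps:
g(w, T) = -6
c(h, j) = 24 (c(h, j) = -6*1*(-4) = -6*(-4) = 24)
(831 + c(-4, 36))**2 = (831 + 24)**2 = 855**2 = 731025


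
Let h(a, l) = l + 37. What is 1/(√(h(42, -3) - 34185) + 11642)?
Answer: 11642/135570315 - I*√34151/135570315 ≈ 8.5874e-5 - 1.3631e-6*I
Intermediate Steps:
h(a, l) = 37 + l
1/(√(h(42, -3) - 34185) + 11642) = 1/(√((37 - 3) - 34185) + 11642) = 1/(√(34 - 34185) + 11642) = 1/(√(-34151) + 11642) = 1/(I*√34151 + 11642) = 1/(11642 + I*√34151)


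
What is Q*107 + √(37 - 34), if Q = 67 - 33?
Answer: 3638 + √3 ≈ 3639.7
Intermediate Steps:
Q = 34
Q*107 + √(37 - 34) = 34*107 + √(37 - 34) = 3638 + √3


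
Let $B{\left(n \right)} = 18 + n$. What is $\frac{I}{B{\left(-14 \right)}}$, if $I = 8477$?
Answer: $\frac{8477}{4} \approx 2119.3$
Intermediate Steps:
$\frac{I}{B{\left(-14 \right)}} = \frac{8477}{18 - 14} = \frac{8477}{4}$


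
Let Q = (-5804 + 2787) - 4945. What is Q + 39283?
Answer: 31321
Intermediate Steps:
Q = -7962 (Q = -3017 - 4945 = -7962)
Q + 39283 = -7962 + 39283 = 31321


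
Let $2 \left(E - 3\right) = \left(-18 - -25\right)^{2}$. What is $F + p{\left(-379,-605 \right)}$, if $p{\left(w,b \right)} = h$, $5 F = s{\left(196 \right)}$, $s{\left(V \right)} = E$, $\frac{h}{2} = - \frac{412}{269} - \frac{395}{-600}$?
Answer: $\frac{60581}{16140} \approx 3.7535$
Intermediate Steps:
$h = - \frac{28189}{16140}$ ($h = 2 \left(- \frac{412}{269} - \frac{395}{-600}\right) = 2 \left(\left(-412\right) \frac{1}{269} - - \frac{79}{120}\right) = 2 \left(- \frac{412}{269} + \frac{79}{120}\right) = 2 \left(- \frac{28189}{32280}\right) = - \frac{28189}{16140} \approx -1.7465$)
$E = \frac{55}{2}$ ($E = 3 + \frac{\left(-18 - -25\right)^{2}}{2} = 3 + \frac{\left(-18 + 25\right)^{2}}{2} = 3 + \frac{7^{2}}{2} = 3 + \frac{1}{2} \cdot 49 = 3 + \frac{49}{2} = \frac{55}{2} \approx 27.5$)
$s{\left(V \right)} = \frac{55}{2}$
$F = \frac{11}{2}$ ($F = \frac{1}{5} \cdot \frac{55}{2} = \frac{11}{2} \approx 5.5$)
$p{\left(w,b \right)} = - \frac{28189}{16140}$
$F + p{\left(-379,-605 \right)} = \frac{11}{2} - \frac{28189}{16140} = \frac{60581}{16140}$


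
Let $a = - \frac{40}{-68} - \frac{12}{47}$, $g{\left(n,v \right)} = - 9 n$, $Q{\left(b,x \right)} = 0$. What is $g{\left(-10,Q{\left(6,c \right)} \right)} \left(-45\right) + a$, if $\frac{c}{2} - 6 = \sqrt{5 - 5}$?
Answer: $- \frac{3235684}{799} \approx -4049.7$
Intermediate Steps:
$c = 12$ ($c = 12 + 2 \sqrt{5 - 5} = 12 + 2 \sqrt{0} = 12 + 2 \cdot 0 = 12 + 0 = 12$)
$a = \frac{266}{799}$ ($a = \left(-40\right) \left(- \frac{1}{68}\right) - \frac{12}{47} = \frac{10}{17} - \frac{12}{47} = \frac{266}{799} \approx 0.33292$)
$g{\left(-10,Q{\left(6,c \right)} \right)} \left(-45\right) + a = \left(-9\right) \left(-10\right) \left(-45\right) + \frac{266}{799} = 90 \left(-45\right) + \frac{266}{799} = -4050 + \frac{266}{799} = - \frac{3235684}{799}$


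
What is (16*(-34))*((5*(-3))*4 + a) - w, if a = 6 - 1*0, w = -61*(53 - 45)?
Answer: 29864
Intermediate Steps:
w = -488 (w = -61*8 = -488)
a = 6 (a = 6 + 0 = 6)
(16*(-34))*((5*(-3))*4 + a) - w = (16*(-34))*((5*(-3))*4 + 6) - 1*(-488) = -544*(-15*4 + 6) + 488 = -544*(-60 + 6) + 488 = -544*(-54) + 488 = 29376 + 488 = 29864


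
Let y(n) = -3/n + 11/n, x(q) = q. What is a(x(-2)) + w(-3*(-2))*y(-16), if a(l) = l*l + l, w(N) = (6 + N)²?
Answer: -70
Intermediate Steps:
a(l) = l + l² (a(l) = l² + l = l + l²)
y(n) = 8/n
a(x(-2)) + w(-3*(-2))*y(-16) = -2*(1 - 2) + (6 - 3*(-2))²*(8/(-16)) = -2*(-1) + (6 + 6)²*(8*(-1/16)) = 2 + 12²*(-½) = 2 + 144*(-½) = 2 - 72 = -70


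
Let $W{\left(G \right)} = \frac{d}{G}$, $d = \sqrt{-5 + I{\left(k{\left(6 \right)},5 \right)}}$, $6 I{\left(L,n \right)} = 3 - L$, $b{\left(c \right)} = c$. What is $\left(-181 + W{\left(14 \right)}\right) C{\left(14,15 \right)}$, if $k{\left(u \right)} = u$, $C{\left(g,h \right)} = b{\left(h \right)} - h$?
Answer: $0$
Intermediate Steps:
$C{\left(g,h \right)} = 0$ ($C{\left(g,h \right)} = h - h = 0$)
$I{\left(L,n \right)} = \frac{1}{2} - \frac{L}{6}$ ($I{\left(L,n \right)} = \frac{3 - L}{6} = \frac{1}{2} - \frac{L}{6}$)
$d = \frac{i \sqrt{22}}{2}$ ($d = \sqrt{-5 + \left(\frac{1}{2} - 1\right)} = \sqrt{-5 - \frac{1}{2}} = \sqrt{- \frac{11}{2}} = \frac{i \sqrt{22}}{2} \approx 2.3452 i$)
$W{\left(G \right)} = \frac{i \sqrt{22}}{2 G}$ ($W{\left(G \right)} = \frac{\frac{1}{2} i \sqrt{22}}{G} = \frac{i \sqrt{22}}{2 G}$)
$\left(-181 + W{\left(14 \right)}\right) C{\left(14,15 \right)} = \left(-181 + \frac{i \sqrt{22}}{2 \cdot 14}\right) 0 = \left(-181 + \frac{1}{2} i \sqrt{22} \cdot \frac{1}{14}\right) 0 = \left(-181 + \frac{i \sqrt{22}}{28}\right) 0 = 0$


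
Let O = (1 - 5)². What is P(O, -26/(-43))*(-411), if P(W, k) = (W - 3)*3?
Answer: -16029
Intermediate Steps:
O = 16 (O = (-4)² = 16)
P(W, k) = -9 + 3*W (P(W, k) = (-3 + W)*3 = -9 + 3*W)
P(O, -26/(-43))*(-411) = (-9 + 3*16)*(-411) = (-9 + 48)*(-411) = 39*(-411) = -16029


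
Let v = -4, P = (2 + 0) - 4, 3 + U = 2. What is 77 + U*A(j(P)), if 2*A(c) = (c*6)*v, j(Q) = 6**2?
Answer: 509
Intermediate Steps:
U = -1 (U = -3 + 2 = -1)
P = -2 (P = 2 - 4 = -2)
j(Q) = 36
A(c) = -12*c (A(c) = ((c*6)*(-4))/2 = ((6*c)*(-4))/2 = (-24*c)/2 = -12*c)
77 + U*A(j(P)) = 77 - (-12)*36 = 77 - 1*(-432) = 77 + 432 = 509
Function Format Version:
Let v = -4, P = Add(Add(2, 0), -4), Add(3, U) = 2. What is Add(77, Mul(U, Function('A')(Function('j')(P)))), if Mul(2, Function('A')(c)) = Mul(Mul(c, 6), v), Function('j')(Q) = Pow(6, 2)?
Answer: 509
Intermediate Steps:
U = -1 (U = Add(-3, 2) = -1)
P = -2 (P = Add(2, -4) = -2)
Function('j')(Q) = 36
Function('A')(c) = Mul(-12, c) (Function('A')(c) = Mul(Rational(1, 2), Mul(Mul(c, 6), -4)) = Mul(Rational(1, 2), Mul(Mul(6, c), -4)) = Mul(Rational(1, 2), Mul(-24, c)) = Mul(-12, c))
Add(77, Mul(U, Function('A')(Function('j')(P)))) = Add(77, Mul(-1, Mul(-12, 36))) = Add(77, Mul(-1, -432)) = Add(77, 432) = 509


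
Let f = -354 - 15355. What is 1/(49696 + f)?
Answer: 1/33987 ≈ 2.9423e-5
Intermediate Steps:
f = -15709
1/(49696 + f) = 1/(49696 - 15709) = 1/33987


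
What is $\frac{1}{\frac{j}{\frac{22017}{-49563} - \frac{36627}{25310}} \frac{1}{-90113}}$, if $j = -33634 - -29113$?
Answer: $- \frac{71267195847541}{1890440371710} \approx -37.699$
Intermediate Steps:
$j = -4521$ ($j = -33634 + 29113 = -4521$)
$\frac{1}{\frac{j}{\frac{22017}{-49563} - \frac{36627}{25310}} \frac{1}{-90113}} = \frac{1}{- \frac{4521}{\frac{22017}{-49563} - \frac{36627}{25310}} \frac{1}{-90113}} = \frac{1}{- \frac{4521}{22017 \left(- \frac{1}{49563}\right) - \frac{36627}{25310}} \left(- \frac{1}{90113}\right)} = \frac{1}{- \frac{4521}{- \frac{7339}{16521} - \frac{36627}{25310}} \left(- \frac{1}{90113}\right)} = \frac{1}{- \frac{4521}{- \frac{790864757}{418146510}} \left(- \frac{1}{90113}\right)} = \frac{1}{\left(-4521\right) \left(- \frac{418146510}{790864757}\right) \left(- \frac{1}{90113}\right)} = \frac{1}{\frac{1890440371710}{790864757} \left(- \frac{1}{90113}\right)} = \frac{1}{- \frac{1890440371710}{71267195847541}} = - \frac{71267195847541}{1890440371710}$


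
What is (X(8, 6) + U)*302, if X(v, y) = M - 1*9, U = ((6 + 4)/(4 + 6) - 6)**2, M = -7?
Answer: 2718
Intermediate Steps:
U = 25 (U = (10/10 - 6)**2 = (10*(1/10) - 6)**2 = (1 - 6)**2 = (-5)**2 = 25)
X(v, y) = -16 (X(v, y) = -7 - 1*9 = -7 - 9 = -16)
(X(8, 6) + U)*302 = (-16 + 25)*302 = 9*302 = 2718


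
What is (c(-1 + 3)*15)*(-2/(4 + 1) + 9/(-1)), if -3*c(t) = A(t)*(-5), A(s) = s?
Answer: -470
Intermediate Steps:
c(t) = 5*t/3 (c(t) = -t*(-5)/3 = -(-5)*t/3 = 5*t/3)
(c(-1 + 3)*15)*(-2/(4 + 1) + 9/(-1)) = ((5*(-1 + 3)/3)*15)*(-2/(4 + 1) + 9/(-1)) = (((5/3)*2)*15)*(-2/5 + 9*(-1)) = ((10/3)*15)*(-2*⅕ - 9) = 50*(-⅖ - 9) = 50*(-47/5) = -470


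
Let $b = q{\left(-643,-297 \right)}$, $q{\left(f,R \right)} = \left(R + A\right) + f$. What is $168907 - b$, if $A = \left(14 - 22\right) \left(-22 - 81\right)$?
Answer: $169023$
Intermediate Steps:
$A = 824$ ($A = \left(-8\right) \left(-103\right) = 824$)
$q{\left(f,R \right)} = 824 + R + f$ ($q{\left(f,R \right)} = \left(R + 824\right) + f = \left(824 + R\right) + f = 824 + R + f$)
$b = -116$ ($b = 824 - 297 - 643 = -116$)
$168907 - b = 168907 - -116 = 168907 + 116 = 169023$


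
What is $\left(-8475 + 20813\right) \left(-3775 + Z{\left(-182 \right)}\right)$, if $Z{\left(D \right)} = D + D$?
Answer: $-51066982$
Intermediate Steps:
$Z{\left(D \right)} = 2 D$
$\left(-8475 + 20813\right) \left(-3775 + Z{\left(-182 \right)}\right) = \left(-8475 + 20813\right) \left(-3775 + 2 \left(-182\right)\right) = 12338 \left(-3775 - 364\right) = 12338 \left(-4139\right) = -51066982$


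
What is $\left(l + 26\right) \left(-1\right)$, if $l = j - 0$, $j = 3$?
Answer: $-29$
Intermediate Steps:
$l = 3$ ($l = 3 - 0 = 3 + 0 = 3$)
$\left(l + 26\right) \left(-1\right) = \left(3 + 26\right) \left(-1\right) = 29 \left(-1\right) = -29$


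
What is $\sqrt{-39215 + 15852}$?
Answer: $i \sqrt{23363} \approx 152.85 i$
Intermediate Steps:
$\sqrt{-39215 + 15852} = \sqrt{-23363} = i \sqrt{23363}$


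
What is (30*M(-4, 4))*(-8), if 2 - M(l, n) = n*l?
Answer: -4320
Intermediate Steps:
M(l, n) = 2 - l*n (M(l, n) = 2 - n*l = 2 - l*n)
(30*M(-4, 4))*(-8) = (30*(2 - 1*(-4)*4))*(-8) = (30*(2 + 16))*(-8) = (30*18)*(-8) = 540*(-8) = -4320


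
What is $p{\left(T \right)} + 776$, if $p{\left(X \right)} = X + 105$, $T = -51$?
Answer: $830$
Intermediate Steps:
$p{\left(X \right)} = 105 + X$
$p{\left(T \right)} + 776 = \left(105 - 51\right) + 776 = 54 + 776 = 830$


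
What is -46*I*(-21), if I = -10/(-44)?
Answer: 2415/11 ≈ 219.55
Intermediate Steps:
I = 5/22 (I = -10*(-1/44) = 5/22 ≈ 0.22727)
-46*I*(-21) = -46*5/22*(-21) = -115/11*(-21) = 2415/11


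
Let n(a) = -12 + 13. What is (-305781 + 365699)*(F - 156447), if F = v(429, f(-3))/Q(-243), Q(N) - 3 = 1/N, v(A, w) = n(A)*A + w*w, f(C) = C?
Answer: -1704472096869/182 ≈ -9.3652e+9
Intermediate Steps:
n(a) = 1
v(A, w) = A + w**2 (v(A, w) = 1*A + w*w = A + w**2)
Q(N) = 3 + 1/N
F = 53217/364 (F = (429 + (-3)**2)/(3 + 1/(-243)) = (429 + 9)/(3 - 1/243) = 438/(728/243) = 438*(243/728) = 53217/364 ≈ 146.20)
(-305781 + 365699)*(F - 156447) = (-305781 + 365699)*(53217/364 - 156447) = 59918*(-56893491/364) = -1704472096869/182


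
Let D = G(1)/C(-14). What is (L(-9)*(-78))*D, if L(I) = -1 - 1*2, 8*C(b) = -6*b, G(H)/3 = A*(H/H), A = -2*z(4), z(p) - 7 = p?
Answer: -10296/7 ≈ -1470.9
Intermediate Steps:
z(p) = 7 + p
A = -22 (A = -2*(7 + 4) = -2*11 = -22)
G(H) = -66 (G(H) = 3*(-22*H/H) = 3*(-22*1) = 3*(-22) = -66)
C(b) = -3*b/4 (C(b) = (-6*b)/8 = -3*b/4)
L(I) = -3 (L(I) = -1 - 2 = -3)
D = -44/7 (D = -66/((-¾*(-14))) = -66/21/2 = -66*2/21 = -44/7 ≈ -6.2857)
(L(-9)*(-78))*D = -3*(-78)*(-44/7) = 234*(-44/7) = -10296/7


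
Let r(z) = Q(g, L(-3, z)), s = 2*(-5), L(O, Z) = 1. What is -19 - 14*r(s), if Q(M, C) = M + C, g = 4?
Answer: -89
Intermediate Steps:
s = -10
Q(M, C) = C + M
r(z) = 5 (r(z) = 1 + 4 = 5)
-19 - 14*r(s) = -19 - 14*5 = -19 - 70 = -89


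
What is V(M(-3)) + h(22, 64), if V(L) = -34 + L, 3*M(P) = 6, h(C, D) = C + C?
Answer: 12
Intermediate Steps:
h(C, D) = 2*C
M(P) = 2 (M(P) = (⅓)*6 = 2)
V(M(-3)) + h(22, 64) = (-34 + 2) + 2*22 = -32 + 44 = 12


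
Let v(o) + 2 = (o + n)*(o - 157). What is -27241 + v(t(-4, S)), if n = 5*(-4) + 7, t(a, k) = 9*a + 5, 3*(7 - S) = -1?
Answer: -18971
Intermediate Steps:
S = 22/3 (S = 7 - 1/3*(-1) = 7 + 1/3 = 22/3 ≈ 7.3333)
t(a, k) = 5 + 9*a
n = -13 (n = -20 + 7 = -13)
v(o) = -2 + (-157 + o)*(-13 + o) (v(o) = -2 + (o - 13)*(o - 157) = -2 + (-13 + o)*(-157 + o) = -2 + (-157 + o)*(-13 + o))
-27241 + v(t(-4, S)) = -27241 + (2039 + (5 + 9*(-4))**2 - 170*(5 + 9*(-4))) = -27241 + (2039 + (5 - 36)**2 - 170*(5 - 36)) = -27241 + (2039 + (-31)**2 - 170*(-31)) = -27241 + (2039 + 961 + 5270) = -27241 + 8270 = -18971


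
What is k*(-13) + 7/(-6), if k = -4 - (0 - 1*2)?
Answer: 149/6 ≈ 24.833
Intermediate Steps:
k = -2 (k = -4 - (0 - 2) = -4 - 1*(-2) = -4 + 2 = -2)
k*(-13) + 7/(-6) = -2*(-13) + 7/(-6) = 26 + 7*(-⅙) = 26 - 7/6 = 149/6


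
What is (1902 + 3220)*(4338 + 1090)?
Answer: 27802216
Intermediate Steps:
(1902 + 3220)*(4338 + 1090) = 5122*5428 = 27802216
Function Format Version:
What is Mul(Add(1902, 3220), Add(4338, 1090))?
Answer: 27802216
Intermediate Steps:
Mul(Add(1902, 3220), Add(4338, 1090)) = Mul(5122, 5428) = 27802216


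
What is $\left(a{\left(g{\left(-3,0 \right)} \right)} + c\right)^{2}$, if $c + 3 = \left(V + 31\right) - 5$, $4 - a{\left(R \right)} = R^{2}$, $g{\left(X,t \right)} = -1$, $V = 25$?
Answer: $2601$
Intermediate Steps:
$a{\left(R \right)} = 4 - R^{2}$
$c = 48$ ($c = -3 + \left(\left(25 + 31\right) - 5\right) = -3 + \left(56 - 5\right) = -3 + 51 = 48$)
$\left(a{\left(g{\left(-3,0 \right)} \right)} + c\right)^{2} = \left(\left(4 - \left(-1\right)^{2}\right) + 48\right)^{2} = \left(\left(4 - 1\right) + 48\right)^{2} = \left(3 + 48\right)^{2} = 51^{2} = 2601$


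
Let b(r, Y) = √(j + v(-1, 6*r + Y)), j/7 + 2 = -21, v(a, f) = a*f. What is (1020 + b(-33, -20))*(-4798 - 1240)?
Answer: -6158760 - 6038*√57 ≈ -6.2043e+6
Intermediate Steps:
j = -161 (j = -14 + 7*(-21) = -14 - 147 = -161)
b(r, Y) = √(-161 - Y - 6*r) (b(r, Y) = √(-161 - (6*r + Y)) = √(-161 - (Y + 6*r)) = √(-161 + (-Y - 6*r)) = √(-161 - Y - 6*r))
(1020 + b(-33, -20))*(-4798 - 1240) = (1020 + √(-161 - 1*(-20) - 6*(-33)))*(-4798 - 1240) = (1020 + √(-161 + 20 + 198))*(-6038) = (1020 + √57)*(-6038) = -6158760 - 6038*√57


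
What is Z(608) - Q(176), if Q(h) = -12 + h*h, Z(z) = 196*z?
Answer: 88204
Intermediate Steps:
Q(h) = -12 + h**2
Z(608) - Q(176) = 196*608 - (-12 + 176**2) = 119168 - (-12 + 30976) = 119168 - 1*30964 = 119168 - 30964 = 88204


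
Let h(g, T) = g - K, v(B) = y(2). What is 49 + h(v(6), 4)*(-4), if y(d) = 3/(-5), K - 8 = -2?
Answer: 377/5 ≈ 75.400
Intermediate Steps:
K = 6 (K = 8 - 2 = 6)
y(d) = -⅗ (y(d) = 3*(-⅕) = -⅗)
v(B) = -⅗
h(g, T) = -6 + g (h(g, T) = g - 1*6 = g - 6 = -6 + g)
49 + h(v(6), 4)*(-4) = 49 + (-6 - ⅗)*(-4) = 49 - 33/5*(-4) = 49 + 132/5 = 377/5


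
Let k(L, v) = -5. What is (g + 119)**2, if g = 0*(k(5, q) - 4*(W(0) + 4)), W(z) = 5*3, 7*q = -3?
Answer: 14161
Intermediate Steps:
q = -3/7 (q = (1/7)*(-3) = -3/7 ≈ -0.42857)
W(z) = 15
g = 0 (g = 0*(-5 - 4*(15 + 4)) = 0*(-5 - 4*19) = 0*(-5 - 76) = 0*(-81) = 0)
(g + 119)**2 = (0 + 119)**2 = 119**2 = 14161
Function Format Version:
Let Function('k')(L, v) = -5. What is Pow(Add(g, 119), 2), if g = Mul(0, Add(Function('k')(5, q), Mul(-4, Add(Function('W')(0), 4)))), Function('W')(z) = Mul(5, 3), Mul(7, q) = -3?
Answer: 14161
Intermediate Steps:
q = Rational(-3, 7) (q = Mul(Rational(1, 7), -3) = Rational(-3, 7) ≈ -0.42857)
Function('W')(z) = 15
g = 0 (g = Mul(0, Add(-5, Mul(-4, Add(15, 4)))) = Mul(0, Add(-5, Mul(-4, 19))) = Mul(0, Add(-5, -76)) = Mul(0, -81) = 0)
Pow(Add(g, 119), 2) = Pow(Add(0, 119), 2) = Pow(119, 2) = 14161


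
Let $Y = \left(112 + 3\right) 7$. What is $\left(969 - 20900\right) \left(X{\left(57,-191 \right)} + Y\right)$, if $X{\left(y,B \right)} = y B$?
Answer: $200944342$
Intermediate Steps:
$X{\left(y,B \right)} = B y$
$Y = 805$ ($Y = 115 \cdot 7 = 805$)
$\left(969 - 20900\right) \left(X{\left(57,-191 \right)} + Y\right) = \left(969 - 20900\right) \left(\left(-191\right) 57 + 805\right) = - 19931 \left(-10887 + 805\right) = \left(-19931\right) \left(-10082\right) = 200944342$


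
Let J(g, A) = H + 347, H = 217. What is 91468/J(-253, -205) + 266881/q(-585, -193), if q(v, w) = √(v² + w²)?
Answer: 22867/141 + 266881*√379474/379474 ≈ 595.42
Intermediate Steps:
J(g, A) = 564 (J(g, A) = 217 + 347 = 564)
91468/J(-253, -205) + 266881/q(-585, -193) = 91468/564 + 266881/(√((-585)² + (-193)²)) = 91468*(1/564) + 266881/(√(342225 + 37249)) = 22867/141 + 266881/(√379474) = 22867/141 + 266881*(√379474/379474) = 22867/141 + 266881*√379474/379474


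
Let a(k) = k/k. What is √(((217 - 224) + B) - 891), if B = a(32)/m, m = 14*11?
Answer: I*√21296814/154 ≈ 29.967*I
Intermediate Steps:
a(k) = 1
m = 154
B = 1/154 ≈ 0.0064935
√(((217 - 224) + B) - 891) = √(((217 - 224) + 1/154) - 891) = √((-7 + 1/154) - 891) = √(-1077/154 - 891) = √(-138291/154) = I*√21296814/154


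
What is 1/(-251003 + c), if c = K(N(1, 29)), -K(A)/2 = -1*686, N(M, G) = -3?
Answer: -1/249631 ≈ -4.0059e-6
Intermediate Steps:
K(A) = 1372 (K(A) = -(-2)*686 = -2*(-686) = 1372)
c = 1372
1/(-251003 + c) = 1/(-251003 + 1372) = 1/(-249631) = -1/249631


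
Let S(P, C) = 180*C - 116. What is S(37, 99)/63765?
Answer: 17704/63765 ≈ 0.27764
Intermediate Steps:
S(P, C) = -116 + 180*C
S(37, 99)/63765 = (-116 + 180*99)/63765 = (-116 + 17820)*(1/63765) = 17704*(1/63765) = 17704/63765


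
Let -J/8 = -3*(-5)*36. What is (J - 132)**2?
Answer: 19820304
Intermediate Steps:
J = -4320 (J = -8*(-3*(-5))*36 = -120*36 = -8*540 = -4320)
(J - 132)**2 = (-4320 - 132)**2 = (-4452)**2 = 19820304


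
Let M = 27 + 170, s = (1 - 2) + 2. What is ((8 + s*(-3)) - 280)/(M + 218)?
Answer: -55/83 ≈ -0.66265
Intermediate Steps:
s = 1 (s = -1 + 2 = 1)
M = 197
((8 + s*(-3)) - 280)/(M + 218) = ((8 + 1*(-3)) - 280)/(197 + 218) = ((8 - 3) - 280)/415 = (5 - 280)*(1/415) = -275*1/415 = -55/83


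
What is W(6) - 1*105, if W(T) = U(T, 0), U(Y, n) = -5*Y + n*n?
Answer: -135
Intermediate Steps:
U(Y, n) = n² - 5*Y (U(Y, n) = -5*Y + n² = n² - 5*Y)
W(T) = -5*T (W(T) = 0² - 5*T = 0 - 5*T = -5*T)
W(6) - 1*105 = -5*6 - 1*105 = -30 - 105 = -135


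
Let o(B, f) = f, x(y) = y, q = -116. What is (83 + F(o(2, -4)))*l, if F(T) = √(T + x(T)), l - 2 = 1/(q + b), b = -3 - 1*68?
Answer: 30959/187 + 746*I*√2/187 ≈ 165.56 + 5.6417*I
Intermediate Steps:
b = -71 (b = -3 - 68 = -71)
l = 373/187 (l = 2 + 1/(-116 - 71) = 2 + 1/(-187) = 2 - 1/187 = 373/187 ≈ 1.9947)
F(T) = √2*√T (F(T) = √(T + T) = √(2*T) = √2*√T)
(83 + F(o(2, -4)))*l = (83 + √2*√(-4))*(373/187) = (83 + √2*(2*I))*(373/187) = (83 + 2*I*√2)*(373/187) = 30959/187 + 746*I*√2/187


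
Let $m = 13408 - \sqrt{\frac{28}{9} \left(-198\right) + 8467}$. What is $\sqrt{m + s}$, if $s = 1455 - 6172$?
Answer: $\sqrt{8691 - \sqrt{7851}} \approx 92.749$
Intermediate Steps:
$s = -4717$ ($s = 1455 - 6172 = -4717$)
$m = 13408 - \sqrt{7851}$ ($m = 13408 - \sqrt{28 \cdot \frac{1}{9} \left(-198\right) + 8467} = 13408 - \sqrt{\frac{28}{9} \left(-198\right) + 8467} = 13408 - \sqrt{-616 + 8467} = 13408 - \sqrt{7851} \approx 13319.0$)
$\sqrt{m + s} = \sqrt{\left(13408 - \sqrt{7851}\right) - 4717} = \sqrt{8691 - \sqrt{7851}}$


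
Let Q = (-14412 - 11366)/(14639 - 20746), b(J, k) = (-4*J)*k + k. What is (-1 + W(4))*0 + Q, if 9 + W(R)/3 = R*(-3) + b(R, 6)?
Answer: 25778/6107 ≈ 4.2211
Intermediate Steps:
b(J, k) = k - 4*J*k (b(J, k) = -4*J*k + k = k - 4*J*k)
W(R) = -9 - 81*R (W(R) = -27 + 3*(R*(-3) + 6*(1 - 4*R)) = -27 + 3*(-3*R + (6 - 24*R)) = -27 + 3*(6 - 27*R) = -27 + (18 - 81*R) = -9 - 81*R)
Q = 25778/6107 (Q = -25778/(-6107) = -25778*(-1/6107) = 25778/6107 ≈ 4.2211)
(-1 + W(4))*0 + Q = (-1 + (-9 - 81*4))*0 + 25778/6107 = (-1 + (-9 - 324))*0 + 25778/6107 = (-1 - 333)*0 + 25778/6107 = -334*0 + 25778/6107 = 0 + 25778/6107 = 25778/6107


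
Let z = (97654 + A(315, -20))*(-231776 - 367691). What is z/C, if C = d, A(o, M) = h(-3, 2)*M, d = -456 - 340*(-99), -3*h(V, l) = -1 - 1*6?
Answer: -87768562937/49806 ≈ -1.7622e+6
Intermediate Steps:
h(V, l) = 7/3 (h(V, l) = -(-1 - 1*6)/3 = -(-1 - 6)/3 = -⅓*(-7) = 7/3)
d = 33204 (d = -456 + 33660 = 33204)
A(o, M) = 7*M/3
C = 33204
z = -175537125874/3 (z = (97654 + (7/3)*(-20))*(-231776 - 367691) = (97654 - 140/3)*(-599467) = (292822/3)*(-599467) = -175537125874/3 ≈ -5.8512e+10)
z/C = -175537125874/3/33204 = -175537125874/3*1/33204 = -87768562937/49806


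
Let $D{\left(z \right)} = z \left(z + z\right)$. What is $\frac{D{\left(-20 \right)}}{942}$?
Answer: $\frac{400}{471} \approx 0.84926$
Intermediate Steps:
$D{\left(z \right)} = 2 z^{2}$ ($D{\left(z \right)} = z 2 z = 2 z^{2}$)
$\frac{D{\left(-20 \right)}}{942} = \frac{2 \left(-20\right)^{2}}{942} = 2 \cdot 400 \cdot \frac{1}{942} = 800 \cdot \frac{1}{942} = \frac{400}{471}$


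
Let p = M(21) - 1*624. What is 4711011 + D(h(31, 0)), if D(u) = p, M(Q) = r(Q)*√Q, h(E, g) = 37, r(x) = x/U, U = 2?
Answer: 4710387 + 21*√21/2 ≈ 4.7104e+6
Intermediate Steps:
r(x) = x/2
M(Q) = Q^(3/2)/2 (M(Q) = (Q/2)*√Q = Q^(3/2)/2)
p = -624 + 21*√21/2 (p = 21^(3/2)/2 - 1*624 = (21*√21)/2 - 624 = 21*√21/2 - 624 = -624 + 21*√21/2 ≈ -575.88)
D(u) = -624 + 21*√21/2
4711011 + D(h(31, 0)) = 4711011 + (-624 + 21*√21/2) = 4710387 + 21*√21/2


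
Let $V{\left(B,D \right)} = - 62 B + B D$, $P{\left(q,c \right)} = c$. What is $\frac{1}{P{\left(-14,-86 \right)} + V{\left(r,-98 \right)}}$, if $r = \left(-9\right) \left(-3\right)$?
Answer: $- \frac{1}{4406} \approx -0.00022696$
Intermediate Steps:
$r = 27$
$\frac{1}{P{\left(-14,-86 \right)} + V{\left(r,-98 \right)}} = \frac{1}{-86 + 27 \left(-62 - 98\right)} = \frac{1}{-86 + 27 \left(-160\right)} = \frac{1}{-86 - 4320} = \frac{1}{-4406} = - \frac{1}{4406}$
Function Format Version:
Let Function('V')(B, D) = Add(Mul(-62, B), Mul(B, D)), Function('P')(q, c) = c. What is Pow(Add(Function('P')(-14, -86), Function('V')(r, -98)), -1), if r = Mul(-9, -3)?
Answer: Rational(-1, 4406) ≈ -0.00022696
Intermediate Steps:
r = 27
Pow(Add(Function('P')(-14, -86), Function('V')(r, -98)), -1) = Pow(Add(-86, Mul(27, Add(-62, -98))), -1) = Pow(Add(-86, Mul(27, -160)), -1) = Pow(Add(-86, -4320), -1) = Pow(-4406, -1) = Rational(-1, 4406)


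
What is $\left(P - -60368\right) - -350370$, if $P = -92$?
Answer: $410646$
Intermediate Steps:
$\left(P - -60368\right) - -350370 = \left(-92 - -60368\right) - -350370 = \left(-92 + 60368\right) + 350370 = 60276 + 350370 = 410646$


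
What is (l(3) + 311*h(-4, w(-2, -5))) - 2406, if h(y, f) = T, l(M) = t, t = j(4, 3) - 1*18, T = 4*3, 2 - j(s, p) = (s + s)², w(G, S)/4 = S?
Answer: 1246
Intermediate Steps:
w(G, S) = 4*S
j(s, p) = 2 - 4*s² (j(s, p) = 2 - (s + s)² = 2 - (2*s)² = 2 - 4*s²)
T = 12
t = -80 (t = (2 - 4*4²) - 1*18 = (2 - 4*16) - 18 = (2 - 64) - 18 = -62 - 18 = -80)
l(M) = -80
h(y, f) = 12
(l(3) + 311*h(-4, w(-2, -5))) - 2406 = (-80 + 311*12) - 2406 = (-80 + 3732) - 2406 = 3652 - 2406 = 1246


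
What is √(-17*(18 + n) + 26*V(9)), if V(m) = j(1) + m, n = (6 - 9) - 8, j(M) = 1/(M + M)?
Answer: 8*√2 ≈ 11.314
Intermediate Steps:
j(M) = 1/(2*M)
n = -11 (n = -3 - 8 = -11)
V(m) = ½ + m (V(m) = (½)/1 + m = (½)*1 + m = ½ + m)
√(-17*(18 + n) + 26*V(9)) = √(-17*(18 - 11) + 26*(½ + 9)) = √(-17*7 + 26*(19/2)) = √(-119 + 247) = √128 = 8*√2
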